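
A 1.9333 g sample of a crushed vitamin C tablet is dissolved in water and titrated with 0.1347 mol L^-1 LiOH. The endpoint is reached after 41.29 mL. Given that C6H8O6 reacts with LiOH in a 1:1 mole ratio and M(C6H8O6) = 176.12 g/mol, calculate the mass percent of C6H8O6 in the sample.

50.7%

n(LiOH) = 0.1347 x 0.04129 = 0.005562 mol.
n(C6H8O6) = 0.005562 / 1 = 0.005562 mol.
mass of C6H8O6 = 0.005562 x 176.12 = 0.9795 g.
% purity = 0.9795 / 1.9333 x 100 = 50.7%.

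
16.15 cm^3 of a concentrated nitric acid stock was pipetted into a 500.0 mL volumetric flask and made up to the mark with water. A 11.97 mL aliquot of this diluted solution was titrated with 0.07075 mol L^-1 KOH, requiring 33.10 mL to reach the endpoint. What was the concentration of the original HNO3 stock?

6.06 M

n(KOH) = 0.07075 x 0.03310 = 0.002342 mol.
n(HNO3) in the aliquot = 0.002342 mol.
[diluted HNO3] = 0.002342 / 0.01197 = 0.1956 M.
Dilution factor = 500.0/16.15 = 30.96, so [stock] = 0.1956 x 30.96 = 6.06 M.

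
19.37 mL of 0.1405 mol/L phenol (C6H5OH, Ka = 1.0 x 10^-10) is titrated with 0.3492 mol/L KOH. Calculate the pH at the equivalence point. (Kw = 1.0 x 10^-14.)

11.50

n(C6H5OH) = 0.1405 x 0.01937 = 0.002721 mol; V(KOH) at equivalence = 0.002721/0.3492 = 0.007793 L.
At equivalence all the acid is converted to C6H5O-; total volume = 0.01937 + 0.007793 = 0.02716 L, so [C6H5O-] = 0.002721/0.02716 = 0.1002 M.
Kb = Kw/Ka = 1.0e-14 / 1.0 x 10^-10 = 0.000100.
[OH^-] = sqrt(Kb x [C6H5O-]) = sqrt(0.000100 x 0.1002) = 0.00317 M.
pOH = 2.50, so pH = 14.00 - 2.50 = 11.50.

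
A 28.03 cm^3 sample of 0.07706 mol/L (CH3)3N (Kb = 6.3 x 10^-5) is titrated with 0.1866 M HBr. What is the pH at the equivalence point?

n((CH3)3N) = 0.07706 x 0.02803 = 0.002160 mol; V(HBr) at equivalence = 0.002160/0.1866 = 0.01158 L.
At equivalence the base is fully converted to (CH3)3NH+; total volume = 0.03961 L, so [(CH3)3NH+] = 0.002160/0.03961 = 0.05454 M.
Ka((CH3)3NH+) = Kw/Kb = 1.0e-14 / 6.3 x 10^-5 = 1.59e-10.
[H^+] = sqrt(Ka x [(CH3)3NH+]) = sqrt(1.59e-10 x 0.05454) = 2.94e-6 M.
pH = -log(2.94e-6) = 5.53.

5.53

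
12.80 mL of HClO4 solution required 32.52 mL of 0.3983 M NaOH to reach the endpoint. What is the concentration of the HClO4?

n(NaOH) delivered = 0.3983 x 0.03252 = 0.01295 mol.
For a 1:1 reaction, n(HClO4) = 0.01295 mol.
[HClO4] = 0.01295 mol / 0.01280 L = 1.01 M.

1.01 M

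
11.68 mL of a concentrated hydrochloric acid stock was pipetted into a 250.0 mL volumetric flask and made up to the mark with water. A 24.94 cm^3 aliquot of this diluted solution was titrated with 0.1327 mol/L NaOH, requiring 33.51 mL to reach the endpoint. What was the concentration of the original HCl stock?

3.82 M

n(NaOH) = 0.1327 x 0.03351 = 0.004447 mol.
n(HCl) in the aliquot = 0.004447 mol.
[diluted HCl] = 0.004447 / 0.02494 = 0.1783 M.
Dilution factor = 250.0/11.68 = 21.40, so [stock] = 0.1783 x 21.40 = 3.82 M.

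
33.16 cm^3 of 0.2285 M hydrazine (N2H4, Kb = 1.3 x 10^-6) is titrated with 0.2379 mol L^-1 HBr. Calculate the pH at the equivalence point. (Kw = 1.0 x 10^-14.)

n(N2H4) = 0.2285 x 0.03316 = 0.007577 mol; V(HBr) at equivalence = 0.007577/0.2379 = 0.03185 L.
At equivalence the base is fully converted to N2H5+; total volume = 0.06501 L, so [N2H5+] = 0.007577/0.06501 = 0.1166 M.
Ka(N2H5+) = Kw/Kb = 1.0e-14 / 1.3 x 10^-6 = 7.69e-9.
[H^+] = sqrt(Ka x [N2H5+]) = sqrt(7.69e-9 x 0.1166) = 2.99e-5 M.
pH = -log(2.99e-5) = 4.52.

4.52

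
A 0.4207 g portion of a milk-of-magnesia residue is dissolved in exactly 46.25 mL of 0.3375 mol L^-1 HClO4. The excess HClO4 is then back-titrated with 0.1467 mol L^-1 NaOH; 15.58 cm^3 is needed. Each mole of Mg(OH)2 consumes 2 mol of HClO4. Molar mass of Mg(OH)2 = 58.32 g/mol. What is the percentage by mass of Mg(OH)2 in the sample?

92.4%

Total n(HClO4) added = 0.3375 x 0.04625 = 0.01561 mol.
n(NaOH) used = 0.1467 x 0.01558 = 0.002286 mol, which equals the excess n(HClO4).
So n(HClO4) consumed by the sample = 0.01561 - 0.002286 = 0.01332 mol.
n(Mg(OH)2) = 0.01332 / 2 = 0.006662 mol.
mass Mg(OH)2 = 0.006662 x 58.32 = 0.3885 g, so %Mg(OH)2 = 0.3885/0.4207 x 100 = 92.4%.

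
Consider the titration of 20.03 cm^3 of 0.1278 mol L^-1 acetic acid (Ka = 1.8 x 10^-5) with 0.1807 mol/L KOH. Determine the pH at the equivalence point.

n(CH3COOH) = 0.1278 x 0.02003 = 0.002560 mol; V(KOH) at equivalence = 0.002560/0.1807 = 0.01417 L.
At equivalence all the acid is converted to CH3COO-; total volume = 0.02003 + 0.01417 = 0.03420 L, so [CH3COO-] = 0.002560/0.03420 = 0.07486 M.
Kb = Kw/Ka = 1.0e-14 / 1.8 x 10^-5 = 5.56e-10.
[OH^-] = sqrt(Kb x [CH3COO-]) = sqrt(5.56e-10 x 0.07486) = 6.45e-6 M.
pOH = 5.19, so pH = 14.00 - 5.19 = 8.81.

8.81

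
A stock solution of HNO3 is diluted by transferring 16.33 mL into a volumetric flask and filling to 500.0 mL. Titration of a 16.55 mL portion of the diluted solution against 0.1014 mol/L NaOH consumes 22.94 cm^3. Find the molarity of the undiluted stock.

n(NaOH) = 0.1014 x 0.02294 = 0.002326 mol.
n(HNO3) in the aliquot = 0.002326 mol.
[diluted HNO3] = 0.002326 / 0.01655 = 0.1406 M.
Dilution factor = 500.0/16.33 = 30.62, so [stock] = 0.1406 x 30.62 = 4.30 M.

4.30 M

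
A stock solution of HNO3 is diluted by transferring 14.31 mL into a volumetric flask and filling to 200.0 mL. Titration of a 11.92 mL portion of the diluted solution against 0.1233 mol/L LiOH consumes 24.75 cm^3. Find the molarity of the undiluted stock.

n(LiOH) = 0.1233 x 0.02475 = 0.003052 mol.
n(HNO3) in the aliquot = 0.003052 mol.
[diluted HNO3] = 0.003052 / 0.01192 = 0.2560 M.
Dilution factor = 200.0/14.31 = 13.98, so [stock] = 0.2560 x 13.98 = 3.58 M.

3.58 M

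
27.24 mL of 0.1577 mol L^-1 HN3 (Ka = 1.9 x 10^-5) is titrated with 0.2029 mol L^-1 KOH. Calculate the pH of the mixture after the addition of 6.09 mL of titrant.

4.33

Initial n(HN3) = 0.1577 x 0.02724 = 0.004296 mol.
n(KOH) added = 0.2029 x 0.006090 = 0.001236 mol, converting that many moles of HN3 to N3-.
Remaining n(HN3) = 0.003060 mol; n(N3-) = 0.001236 mol.
By Henderson-Hasselbalch, pH = pKa + log([A^-]/[HA]) = 4.72 + log(0.001236/0.003060) = 4.72 + (-0.39) = 4.33.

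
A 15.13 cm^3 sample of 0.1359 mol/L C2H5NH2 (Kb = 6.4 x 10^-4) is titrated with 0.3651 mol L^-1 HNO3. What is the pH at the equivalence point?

5.91

n(C2H5NH2) = 0.1359 x 0.01513 = 0.002056 mol; V(HNO3) at equivalence = 0.002056/0.3651 = 0.005632 L.
At equivalence the base is fully converted to C2H5NH3+; total volume = 0.02076 L, so [C2H5NH3+] = 0.002056/0.02076 = 0.09904 M.
Ka(C2H5NH3+) = Kw/Kb = 1.0e-14 / 6.4 x 10^-4 = 1.56e-11.
[H^+] = sqrt(Ka x [C2H5NH3+]) = sqrt(1.56e-11 x 0.09904) = 1.24e-6 M.
pH = -log(1.24e-6) = 5.91.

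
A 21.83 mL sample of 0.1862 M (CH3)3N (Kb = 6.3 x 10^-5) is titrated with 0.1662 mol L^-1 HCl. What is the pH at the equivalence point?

5.43

n((CH3)3N) = 0.1862 x 0.02183 = 0.004065 mol; V(HCl) at equivalence = 0.004065/0.1662 = 0.02446 L.
At equivalence the base is fully converted to (CH3)3NH+; total volume = 0.04629 L, so [(CH3)3NH+] = 0.004065/0.04629 = 0.08782 M.
Ka((CH3)3NH+) = Kw/Kb = 1.0e-14 / 6.3 x 10^-5 = 1.59e-10.
[H^+] = sqrt(Ka x [(CH3)3NH+]) = sqrt(1.59e-10 x 0.08782) = 3.73e-6 M.
pH = -log(3.73e-6) = 5.43.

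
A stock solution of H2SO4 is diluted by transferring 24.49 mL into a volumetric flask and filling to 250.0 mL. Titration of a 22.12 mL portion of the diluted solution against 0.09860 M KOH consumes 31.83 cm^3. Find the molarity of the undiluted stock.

n(KOH) = 0.09860 x 0.03183 = 0.003138 mol.
n(H2SO4) in the aliquot = 0.003138 x 1/2 = 0.001569 mol.
[diluted H2SO4] = 0.001569 / 0.02212 = 0.07094 M.
Dilution factor = 250.0/24.49 = 10.21, so [stock] = 0.07094 x 10.21 = 0.724 M.

0.724 M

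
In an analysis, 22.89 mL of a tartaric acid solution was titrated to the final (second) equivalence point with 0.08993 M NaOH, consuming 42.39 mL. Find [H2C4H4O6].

0.0833 M

n(NaOH) = 0.08993 x 0.04239 = 0.003812 mol.
At the final (second) equivalence point, 2 mol OH^- react per mol H2C4H4O6, so n(H2C4H4O6) = 0.003812 / 2 = 0.001906 mol.
[H2C4H4O6] = 0.001906 / 0.02289 L = 0.0833 M.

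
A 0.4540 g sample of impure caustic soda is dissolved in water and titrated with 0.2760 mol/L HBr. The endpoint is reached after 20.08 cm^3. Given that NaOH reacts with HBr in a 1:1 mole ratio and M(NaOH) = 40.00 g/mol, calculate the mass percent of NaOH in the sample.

48.8%

n(HBr) = 0.2760 x 0.02008 = 0.005542 mol.
n(NaOH) = 0.005542 / 1 = 0.005542 mol.
mass of NaOH = 0.005542 x 40.00 = 0.2217 g.
% purity = 0.2217 / 0.4540 x 100 = 48.8%.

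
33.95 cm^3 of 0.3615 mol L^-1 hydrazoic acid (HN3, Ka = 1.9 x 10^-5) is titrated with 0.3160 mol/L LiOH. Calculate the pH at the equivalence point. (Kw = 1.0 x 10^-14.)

n(HN3) = 0.3615 x 0.03395 = 0.01227 mol; V(LiOH) at equivalence = 0.01227/0.3160 = 0.03884 L.
At equivalence all the acid is converted to N3-; total volume = 0.03395 + 0.03884 = 0.07279 L, so [N3-] = 0.01227/0.07279 = 0.1686 M.
Kb = Kw/Ka = 1.0e-14 / 1.9 x 10^-5 = 5.26e-10.
[OH^-] = sqrt(Kb x [N3-]) = sqrt(5.26e-10 x 0.1686) = 9.42e-6 M.
pOH = 5.03, so pH = 14.00 - 5.03 = 8.97.

8.97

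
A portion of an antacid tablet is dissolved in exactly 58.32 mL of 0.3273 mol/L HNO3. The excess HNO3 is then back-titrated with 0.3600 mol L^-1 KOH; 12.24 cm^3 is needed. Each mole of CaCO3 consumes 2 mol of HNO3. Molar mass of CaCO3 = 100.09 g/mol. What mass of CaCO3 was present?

0.735 g

Total n(HNO3) added = 0.3273 x 0.05832 = 0.01909 mol.
n(KOH) used = 0.3600 x 0.01224 = 0.004406 mol, which equals the excess n(HNO3).
So n(HNO3) consumed by the sample = 0.01909 - 0.004406 = 0.01468 mol.
n(CaCO3) = 0.01468 / 2 = 0.007341 mol.
mass = 0.007341 mol x 100.09 g/mol = 0.735 g.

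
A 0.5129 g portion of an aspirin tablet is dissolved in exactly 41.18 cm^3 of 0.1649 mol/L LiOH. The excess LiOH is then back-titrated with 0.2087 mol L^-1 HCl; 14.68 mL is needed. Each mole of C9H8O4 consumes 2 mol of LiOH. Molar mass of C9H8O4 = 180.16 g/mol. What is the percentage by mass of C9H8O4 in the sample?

65.5%

Total n(LiOH) added = 0.1649 x 0.04118 = 0.006791 mol.
n(HCl) used = 0.2087 x 0.01468 = 0.003064 mol, which equals the excess n(LiOH).
So n(LiOH) consumed by the sample = 0.006791 - 0.003064 = 0.003727 mol.
n(C9H8O4) = 0.003727 / 2 = 0.001863 mol.
mass C9H8O4 = 0.001863 x 180.16 = 0.3357 g, so %C9H8O4 = 0.3357/0.5129 x 100 = 65.5%.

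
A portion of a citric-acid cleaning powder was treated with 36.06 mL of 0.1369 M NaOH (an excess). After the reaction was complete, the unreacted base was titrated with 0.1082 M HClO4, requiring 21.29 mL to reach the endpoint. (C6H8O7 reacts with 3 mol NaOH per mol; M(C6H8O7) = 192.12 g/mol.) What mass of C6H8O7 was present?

0.169 g

Total n(NaOH) added = 0.1369 x 0.03606 = 0.004937 mol.
n(HClO4) used = 0.1082 x 0.02129 = 0.002304 mol, which equals the excess n(NaOH).
So n(NaOH) consumed by the sample = 0.004937 - 0.002304 = 0.002633 mol.
n(C6H8O7) = 0.002633 / 3 = 0.0008777 mol.
mass = 0.0008777 mol x 192.12 g/mol = 0.169 g.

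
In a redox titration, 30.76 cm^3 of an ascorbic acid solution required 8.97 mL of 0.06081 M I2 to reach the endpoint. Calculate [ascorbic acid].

0.0177 M

n(I2) = 0.06081 x 0.008970 = 0.0005455 mol.
From the balanced equation, 1 mol I2 reacts with 1 mol ascorbic acid, so n(ascorbic acid) = 0.0005455 x 1/1 = 0.0005455 mol.
[ascorbic acid] = 0.0005455 / 0.03076 L = 0.0177 M.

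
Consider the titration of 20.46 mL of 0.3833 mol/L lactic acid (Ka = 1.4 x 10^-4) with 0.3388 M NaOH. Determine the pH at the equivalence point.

8.55

n(HC3H5O3) = 0.3833 x 0.02046 = 0.007842 mol; V(NaOH) at equivalence = 0.007842/0.3388 = 0.02315 L.
At equivalence all the acid is converted to C3H5O3-; total volume = 0.02046 + 0.02315 = 0.04361 L, so [C3H5O3-] = 0.007842/0.04361 = 0.1798 M.
Kb = Kw/Ka = 1.0e-14 / 1.4 x 10^-4 = 7.14e-11.
[OH^-] = sqrt(Kb x [C3H5O3-]) = sqrt(7.14e-11 x 0.1798) = 3.58e-6 M.
pOH = 5.45, so pH = 14.00 - 5.45 = 8.55.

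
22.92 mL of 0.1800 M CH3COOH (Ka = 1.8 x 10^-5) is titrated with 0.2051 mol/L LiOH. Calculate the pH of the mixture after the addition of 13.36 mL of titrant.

Initial n(CH3COOH) = 0.1800 x 0.02292 = 0.004126 mol.
n(LiOH) added = 0.2051 x 0.01336 = 0.002740 mol, converting that many moles of CH3COOH to CH3COO-.
Remaining n(CH3COOH) = 0.001385 mol; n(CH3COO-) = 0.002740 mol.
By Henderson-Hasselbalch, pH = pKa + log([A^-]/[HA]) = 4.74 + log(0.002740/0.001385) = 4.74 + (+0.30) = 5.04.

5.04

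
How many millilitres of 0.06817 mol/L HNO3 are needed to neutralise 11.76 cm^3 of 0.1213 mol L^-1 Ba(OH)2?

n(Ba(OH)2) = 0.1213 mol/L x 0.01176 L = 0.001426 mol.
The neutralisation is 1 Ba(OH)2 : 2 HNO3, so n(HNO3) = 0.001426 x 2/1 = 0.002853 mol.
V(HNO3) = 0.002853 / 0.06817 = 0.04185 L = 41.9 mL.

41.9 mL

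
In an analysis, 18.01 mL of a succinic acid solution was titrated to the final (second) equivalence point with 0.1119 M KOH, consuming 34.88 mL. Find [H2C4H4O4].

n(KOH) = 0.1119 x 0.03488 = 0.003903 mol.
At the final (second) equivalence point, 2 mol OH^- react per mol H2C4H4O4, so n(H2C4H4O4) = 0.003903 / 2 = 0.001952 mol.
[H2C4H4O4] = 0.001952 / 0.01801 L = 0.108 M.

0.108 M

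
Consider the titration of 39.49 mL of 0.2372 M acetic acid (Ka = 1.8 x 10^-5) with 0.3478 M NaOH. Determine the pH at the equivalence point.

8.95

n(CH3COOH) = 0.2372 x 0.03949 = 0.009367 mol; V(NaOH) at equivalence = 0.009367/0.3478 = 0.02693 L.
At equivalence all the acid is converted to CH3COO-; total volume = 0.03949 + 0.02693 = 0.06642 L, so [CH3COO-] = 0.009367/0.06642 = 0.1410 M.
Kb = Kw/Ka = 1.0e-14 / 1.8 x 10^-5 = 5.56e-10.
[OH^-] = sqrt(Kb x [CH3COO-]) = sqrt(5.56e-10 x 0.1410) = 8.85e-6 M.
pOH = 5.05, so pH = 14.00 - 5.05 = 8.95.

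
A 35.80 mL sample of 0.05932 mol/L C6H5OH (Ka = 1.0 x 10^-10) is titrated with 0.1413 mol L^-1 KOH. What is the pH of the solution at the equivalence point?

n(C6H5OH) = 0.05932 x 0.03580 = 0.002124 mol; V(KOH) at equivalence = 0.002124/0.1413 = 0.01503 L.
At equivalence all the acid is converted to C6H5O-; total volume = 0.03580 + 0.01503 = 0.05083 L, so [C6H5O-] = 0.002124/0.05083 = 0.04178 M.
Kb = Kw/Ka = 1.0e-14 / 1.0 x 10^-10 = 0.000100.
[OH^-] = sqrt(Kb x [C6H5O-]) = sqrt(0.000100 x 0.04178) = 0.00204 M.
pOH = 2.69, so pH = 14.00 - 2.69 = 11.31.

11.31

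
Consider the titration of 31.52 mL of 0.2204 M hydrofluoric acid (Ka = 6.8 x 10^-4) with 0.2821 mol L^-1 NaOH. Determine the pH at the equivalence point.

8.13

n(HF) = 0.2204 x 0.03152 = 0.006947 mol; V(NaOH) at equivalence = 0.006947/0.2821 = 0.02463 L.
At equivalence all the acid is converted to F-; total volume = 0.03152 + 0.02463 = 0.05615 L, so [F-] = 0.006947/0.05615 = 0.1237 M.
Kb = Kw/Ka = 1.0e-14 / 6.8 x 10^-4 = 1.47e-11.
[OH^-] = sqrt(Kb x [F-]) = sqrt(1.47e-11 x 0.1237) = 1.35e-6 M.
pOH = 5.87, so pH = 14.00 - 5.87 = 8.13.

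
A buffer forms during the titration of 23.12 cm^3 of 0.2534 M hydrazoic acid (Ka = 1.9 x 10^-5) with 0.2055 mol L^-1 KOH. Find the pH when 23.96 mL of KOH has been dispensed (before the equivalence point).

5.44

Initial n(HN3) = 0.2534 x 0.02312 = 0.005859 mol.
n(KOH) added = 0.2055 x 0.02396 = 0.004924 mol, converting that many moles of HN3 to N3-.
Remaining n(HN3) = 0.0009348 mol; n(N3-) = 0.004924 mol.
By Henderson-Hasselbalch, pH = pKa + log([A^-]/[HA]) = 4.72 + log(0.004924/0.0009348) = 4.72 + (+0.72) = 5.44.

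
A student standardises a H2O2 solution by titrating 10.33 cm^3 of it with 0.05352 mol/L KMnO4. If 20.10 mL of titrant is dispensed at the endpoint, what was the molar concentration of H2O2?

0.260 M

n(KMnO4) = 0.05352 x 0.02010 = 0.001076 mol.
From the balanced equation, 2 mol KMnO4 reacts with 5 mol H2O2, so n(H2O2) = 0.001076 x 5/2 = 0.002689 mol.
[H2O2] = 0.002689 / 0.01033 L = 0.260 M.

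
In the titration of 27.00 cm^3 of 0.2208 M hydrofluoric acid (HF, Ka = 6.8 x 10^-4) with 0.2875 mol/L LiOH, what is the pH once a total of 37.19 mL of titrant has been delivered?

12.87

n(acid) = 0.2208 x 0.02700 = 0.005962 mol; n(LiOH) added = 0.2875 x 0.03719 = 0.01069 mol.
Base is in excess by 0.01069 - 0.005962 = 0.004731 mol in a total volume of 0.06419 L.
[OH^-] = 0.004731/0.06419 = 0.07370 M, so pOH = 1.13 and pH = 14.00 - 1.13 = 12.87.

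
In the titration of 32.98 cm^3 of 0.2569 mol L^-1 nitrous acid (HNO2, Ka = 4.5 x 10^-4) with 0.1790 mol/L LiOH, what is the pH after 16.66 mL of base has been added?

Initial n(HNO2) = 0.2569 x 0.03298 = 0.008473 mol.
n(LiOH) added = 0.1790 x 0.01666 = 0.002982 mol, converting that many moles of HNO2 to NO2-.
Remaining n(HNO2) = 0.005490 mol; n(NO2-) = 0.002982 mol.
By Henderson-Hasselbalch, pH = pKa + log([A^-]/[HA]) = 3.35 + log(0.002982/0.005490) = 3.35 + (-0.27) = 3.08.

3.08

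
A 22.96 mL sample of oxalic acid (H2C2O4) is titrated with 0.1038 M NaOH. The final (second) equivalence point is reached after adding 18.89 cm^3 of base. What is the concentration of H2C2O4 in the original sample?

n(NaOH) = 0.1038 x 0.01889 = 0.001961 mol.
At the final (second) equivalence point, 2 mol OH^- react per mol H2C2O4, so n(H2C2O4) = 0.001961 / 2 = 0.0009804 mol.
[H2C2O4] = 0.0009804 / 0.02296 L = 0.0427 M.

0.0427 M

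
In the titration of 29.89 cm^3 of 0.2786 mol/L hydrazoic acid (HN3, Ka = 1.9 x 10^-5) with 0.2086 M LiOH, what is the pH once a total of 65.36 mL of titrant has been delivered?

n(acid) = 0.2786 x 0.02989 = 0.008327 mol; n(LiOH) added = 0.2086 x 0.06536 = 0.01363 mol.
Base is in excess by 0.01363 - 0.008327 = 0.005307 mol in a total volume of 0.09525 L.
[OH^-] = 0.005307/0.09525 = 0.05571 M, so pOH = 1.25 and pH = 14.00 - 1.25 = 12.75.

12.75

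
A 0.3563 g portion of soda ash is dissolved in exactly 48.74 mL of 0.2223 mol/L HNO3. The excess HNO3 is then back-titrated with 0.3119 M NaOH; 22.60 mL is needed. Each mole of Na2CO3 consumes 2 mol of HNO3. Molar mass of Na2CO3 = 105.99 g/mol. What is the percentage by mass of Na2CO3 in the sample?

56.3%

Total n(HNO3) added = 0.2223 x 0.04874 = 0.01083 mol.
n(NaOH) used = 0.3119 x 0.02260 = 0.007049 mol, which equals the excess n(HNO3).
So n(HNO3) consumed by the sample = 0.01083 - 0.007049 = 0.003786 mol.
n(Na2CO3) = 0.003786 / 2 = 0.001893 mol.
mass Na2CO3 = 0.001893 x 105.99 = 0.2006 g, so %Na2CO3 = 0.2006/0.3563 x 100 = 56.3%.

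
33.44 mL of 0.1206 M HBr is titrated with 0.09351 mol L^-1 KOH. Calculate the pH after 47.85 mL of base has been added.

n(acid) = 0.1206 x 0.03344 = 0.004033 mol; n(KOH) added = 0.09351 x 0.04785 = 0.004474 mol.
Base is in excess by 0.004474 - 0.004033 = 0.0004416 mol in a total volume of 0.08129 L.
[OH^-] = 0.0004416/0.08129 = 0.005432 M, so pOH = 2.27 and pH = 14.00 - 2.27 = 11.73.

11.73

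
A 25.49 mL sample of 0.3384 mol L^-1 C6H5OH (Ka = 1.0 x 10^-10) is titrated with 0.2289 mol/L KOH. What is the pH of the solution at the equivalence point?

11.57

n(C6H5OH) = 0.3384 x 0.02549 = 0.008626 mol; V(KOH) at equivalence = 0.008626/0.2289 = 0.03768 L.
At equivalence all the acid is converted to C6H5O-; total volume = 0.02549 + 0.03768 = 0.06317 L, so [C6H5O-] = 0.008626/0.06317 = 0.1365 M.
Kb = Kw/Ka = 1.0e-14 / 1.0 x 10^-10 = 0.000100.
[OH^-] = sqrt(Kb x [C6H5O-]) = sqrt(0.000100 x 0.1365) = 0.00370 M.
pOH = 2.43, so pH = 14.00 - 2.43 = 11.57.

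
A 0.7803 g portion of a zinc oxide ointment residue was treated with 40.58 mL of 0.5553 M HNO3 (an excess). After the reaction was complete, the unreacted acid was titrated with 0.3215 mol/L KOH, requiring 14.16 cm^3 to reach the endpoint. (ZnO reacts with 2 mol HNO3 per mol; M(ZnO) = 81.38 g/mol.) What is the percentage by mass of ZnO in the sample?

Total n(HNO3) added = 0.5553 x 0.04058 = 0.02253 mol.
n(KOH) used = 0.3215 x 0.01416 = 0.004552 mol, which equals the excess n(HNO3).
So n(HNO3) consumed by the sample = 0.02253 - 0.004552 = 0.01798 mol.
n(ZnO) = 0.01798 / 2 = 0.008991 mol.
mass ZnO = 0.008991 x 81.38 = 0.7317 g, so %ZnO = 0.7317/0.7803 x 100 = 93.8%.

93.8%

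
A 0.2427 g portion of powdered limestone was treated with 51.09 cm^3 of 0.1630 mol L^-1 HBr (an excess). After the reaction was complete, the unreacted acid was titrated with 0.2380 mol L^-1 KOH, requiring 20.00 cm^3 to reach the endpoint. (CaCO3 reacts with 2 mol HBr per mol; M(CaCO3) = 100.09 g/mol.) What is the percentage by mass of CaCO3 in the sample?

Total n(HBr) added = 0.1630 x 0.05109 = 0.008328 mol.
n(KOH) used = 0.2380 x 0.02000 = 0.004760 mol, which equals the excess n(HBr).
So n(HBr) consumed by the sample = 0.008328 - 0.004760 = 0.003568 mol.
n(CaCO3) = 0.003568 / 2 = 0.001784 mol.
mass CaCO3 = 0.001784 x 100.09 = 0.1785 g, so %CaCO3 = 0.1785/0.2427 x 100 = 73.6%.

73.6%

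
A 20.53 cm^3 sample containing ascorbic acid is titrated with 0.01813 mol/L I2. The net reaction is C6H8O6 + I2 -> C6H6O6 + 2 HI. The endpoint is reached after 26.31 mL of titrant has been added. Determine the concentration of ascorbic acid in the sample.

0.0232 M

n(I2) = 0.01813 x 0.02631 = 0.0004770 mol.
From the balanced equation, 1 mol I2 reacts with 1 mol ascorbic acid, so n(ascorbic acid) = 0.0004770 x 1/1 = 0.0004770 mol.
[ascorbic acid] = 0.0004770 / 0.02053 L = 0.0232 M.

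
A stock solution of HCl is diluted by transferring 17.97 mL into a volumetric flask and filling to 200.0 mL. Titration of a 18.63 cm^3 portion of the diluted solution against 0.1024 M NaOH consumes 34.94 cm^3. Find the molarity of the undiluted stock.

n(NaOH) = 0.1024 x 0.03494 = 0.003578 mol.
n(HCl) in the aliquot = 0.003578 mol.
[diluted HCl] = 0.003578 / 0.01863 = 0.1920 M.
Dilution factor = 200.0/17.97 = 11.13, so [stock] = 0.1920 x 11.13 = 2.14 M.

2.14 M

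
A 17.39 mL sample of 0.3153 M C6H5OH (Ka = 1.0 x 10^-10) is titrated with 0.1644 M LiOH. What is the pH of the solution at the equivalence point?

11.52

n(C6H5OH) = 0.3153 x 0.01739 = 0.005483 mol; V(LiOH) at equivalence = 0.005483/0.1644 = 0.03335 L.
At equivalence all the acid is converted to C6H5O-; total volume = 0.01739 + 0.03335 = 0.05074 L, so [C6H5O-] = 0.005483/0.05074 = 0.1081 M.
Kb = Kw/Ka = 1.0e-14 / 1.0 x 10^-10 = 0.000100.
[OH^-] = sqrt(Kb x [C6H5O-]) = sqrt(0.000100 x 0.1081) = 0.00329 M.
pOH = 2.48, so pH = 14.00 - 2.48 = 11.52.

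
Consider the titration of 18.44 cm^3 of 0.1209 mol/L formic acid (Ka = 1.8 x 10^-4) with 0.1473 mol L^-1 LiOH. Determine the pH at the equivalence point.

8.28

n(HCOOH) = 0.1209 x 0.01844 = 0.002229 mol; V(LiOH) at equivalence = 0.002229/0.1473 = 0.01514 L.
At equivalence all the acid is converted to HCOO-; total volume = 0.01844 + 0.01514 = 0.03358 L, so [HCOO-] = 0.002229/0.03358 = 0.06640 M.
Kb = Kw/Ka = 1.0e-14 / 1.8 x 10^-4 = 5.56e-11.
[OH^-] = sqrt(Kb x [HCOO-]) = sqrt(5.56e-11 x 0.06640) = 1.92e-6 M.
pOH = 5.72, so pH = 14.00 - 5.72 = 8.28.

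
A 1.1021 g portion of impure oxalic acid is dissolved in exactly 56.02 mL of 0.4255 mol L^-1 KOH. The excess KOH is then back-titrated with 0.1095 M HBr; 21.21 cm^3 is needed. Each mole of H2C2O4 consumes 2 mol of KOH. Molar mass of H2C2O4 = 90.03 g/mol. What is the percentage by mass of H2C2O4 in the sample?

87.9%

Total n(KOH) added = 0.4255 x 0.05602 = 0.02384 mol.
n(HBr) used = 0.1095 x 0.02121 = 0.002322 mol, which equals the excess n(KOH).
So n(KOH) consumed by the sample = 0.02384 - 0.002322 = 0.02151 mol.
n(H2C2O4) = 0.02151 / 2 = 0.01076 mol.
mass H2C2O4 = 0.01076 x 90.03 = 0.9685 g, so %H2C2O4 = 0.9685/1.1021 x 100 = 87.9%.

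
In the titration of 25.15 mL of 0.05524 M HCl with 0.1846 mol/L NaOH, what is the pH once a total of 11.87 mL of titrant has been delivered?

n(acid) = 0.05524 x 0.02515 = 0.001389 mol; n(NaOH) added = 0.1846 x 0.01187 = 0.002191 mol.
Base is in excess by 0.002191 - 0.001389 = 0.0008019 mol in a total volume of 0.03702 L.
[OH^-] = 0.0008019/0.03702 = 0.02166 M, so pOH = 1.66 and pH = 14.00 - 1.66 = 12.34.

12.34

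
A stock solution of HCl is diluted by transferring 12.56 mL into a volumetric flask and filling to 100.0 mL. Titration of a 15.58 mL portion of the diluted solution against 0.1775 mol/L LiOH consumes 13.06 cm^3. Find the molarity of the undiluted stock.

n(LiOH) = 0.1775 x 0.01306 = 0.002318 mol.
n(HCl) in the aliquot = 0.002318 mol.
[diluted HCl] = 0.002318 / 0.01558 = 0.1488 M.
Dilution factor = 100.0/12.56 = 7.962, so [stock] = 0.1488 x 7.962 = 1.18 M.

1.18 M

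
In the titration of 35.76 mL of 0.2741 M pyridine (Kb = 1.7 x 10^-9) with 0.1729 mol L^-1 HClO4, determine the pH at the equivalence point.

3.10

n(C5H5N) = 0.2741 x 0.03576 = 0.009802 mol; V(HClO4) at equivalence = 0.009802/0.1729 = 0.05669 L.
At equivalence the base is fully converted to C5H5NH+; total volume = 0.09245 L, so [C5H5NH+] = 0.009802/0.09245 = 0.1060 M.
Ka(C5H5NH+) = Kw/Kb = 1.0e-14 / 1.7 x 10^-9 = 5.88e-6.
[H^+] = sqrt(Ka x [C5H5NH+]) = sqrt(5.88e-6 x 0.1060) = 0.000790 M.
pH = -log(0.000790) = 3.10.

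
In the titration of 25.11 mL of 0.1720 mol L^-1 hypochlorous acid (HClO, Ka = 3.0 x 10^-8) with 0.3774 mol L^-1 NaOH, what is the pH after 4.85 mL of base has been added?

7.39

Initial n(HClO) = 0.1720 x 0.02511 = 0.004319 mol.
n(NaOH) added = 0.3774 x 0.004850 = 0.001830 mol, converting that many moles of HClO to ClO-.
Remaining n(HClO) = 0.002489 mol; n(ClO-) = 0.001830 mol.
By Henderson-Hasselbalch, pH = pKa + log([A^-]/[HA]) = 7.52 + log(0.001830/0.002489) = 7.52 + (-0.13) = 7.39.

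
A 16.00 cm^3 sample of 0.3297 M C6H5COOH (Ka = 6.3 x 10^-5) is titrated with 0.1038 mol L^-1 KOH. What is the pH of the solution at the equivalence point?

n(C6H5COOH) = 0.3297 x 0.01600 = 0.005275 mol; V(KOH) at equivalence = 0.005275/0.1038 = 0.05082 L.
At equivalence all the acid is converted to C6H5COO-; total volume = 0.01600 + 0.05082 = 0.06682 L, so [C6H5COO-] = 0.005275/0.06682 = 0.07895 M.
Kb = Kw/Ka = 1.0e-14 / 6.3 x 10^-5 = 1.59e-10.
[OH^-] = sqrt(Kb x [C6H5COO-]) = sqrt(1.59e-10 x 0.07895) = 3.54e-6 M.
pOH = 5.45, so pH = 14.00 - 5.45 = 8.55.

8.55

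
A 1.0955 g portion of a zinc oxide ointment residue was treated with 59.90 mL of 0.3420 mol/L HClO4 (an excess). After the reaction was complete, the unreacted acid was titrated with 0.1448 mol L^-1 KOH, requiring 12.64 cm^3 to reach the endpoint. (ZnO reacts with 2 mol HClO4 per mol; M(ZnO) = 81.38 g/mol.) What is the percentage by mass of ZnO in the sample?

Total n(HClO4) added = 0.3420 x 0.05990 = 0.02049 mol.
n(KOH) used = 0.1448 x 0.01264 = 0.001830 mol, which equals the excess n(HClO4).
So n(HClO4) consumed by the sample = 0.02049 - 0.001830 = 0.01866 mol.
n(ZnO) = 0.01866 / 2 = 0.009328 mol.
mass ZnO = 0.009328 x 81.38 = 0.7591 g, so %ZnO = 0.7591/1.0955 x 100 = 69.3%.

69.3%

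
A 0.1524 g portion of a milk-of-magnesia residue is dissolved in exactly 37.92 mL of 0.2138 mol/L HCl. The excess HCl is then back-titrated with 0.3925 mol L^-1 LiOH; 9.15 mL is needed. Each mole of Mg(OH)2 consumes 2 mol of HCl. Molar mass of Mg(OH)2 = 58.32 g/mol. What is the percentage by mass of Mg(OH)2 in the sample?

86.4%

Total n(HCl) added = 0.2138 x 0.03792 = 0.008107 mol.
n(LiOH) used = 0.3925 x 0.009150 = 0.003591 mol, which equals the excess n(HCl).
So n(HCl) consumed by the sample = 0.008107 - 0.003591 = 0.004516 mol.
n(Mg(OH)2) = 0.004516 / 2 = 0.002258 mol.
mass Mg(OH)2 = 0.002258 x 58.32 = 0.1317 g, so %Mg(OH)2 = 0.1317/0.1524 x 100 = 86.4%.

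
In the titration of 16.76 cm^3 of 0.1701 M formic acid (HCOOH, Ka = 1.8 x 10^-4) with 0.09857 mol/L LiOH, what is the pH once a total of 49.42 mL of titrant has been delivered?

12.48

n(acid) = 0.1701 x 0.01676 = 0.002851 mol; n(LiOH) added = 0.09857 x 0.04942 = 0.004871 mol.
Base is in excess by 0.004871 - 0.002851 = 0.002020 mol in a total volume of 0.06618 L.
[OH^-] = 0.002020/0.06618 = 0.03053 M, so pOH = 1.52 and pH = 14.00 - 1.52 = 12.48.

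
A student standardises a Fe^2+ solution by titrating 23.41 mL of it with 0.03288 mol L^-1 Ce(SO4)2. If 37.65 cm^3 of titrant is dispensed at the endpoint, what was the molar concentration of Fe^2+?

n(Ce(SO4)2) = 0.03288 x 0.03765 = 0.001238 mol.
From the balanced equation, 1 mol Ce(SO4)2 reacts with 1 mol Fe^2+, so n(Fe^2+) = 0.001238 x 1/1 = 0.001238 mol.
[Fe^2+] = 0.001238 / 0.02341 L = 0.0529 M.

0.0529 M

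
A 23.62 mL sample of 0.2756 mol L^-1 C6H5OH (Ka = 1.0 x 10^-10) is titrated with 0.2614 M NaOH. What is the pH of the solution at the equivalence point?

n(C6H5OH) = 0.2756 x 0.02362 = 0.006510 mol; V(NaOH) at equivalence = 0.006510/0.2614 = 0.02490 L.
At equivalence all the acid is converted to C6H5O-; total volume = 0.02362 + 0.02490 = 0.04852 L, so [C6H5O-] = 0.006510/0.04852 = 0.1342 M.
Kb = Kw/Ka = 1.0e-14 / 1.0 x 10^-10 = 0.000100.
[OH^-] = sqrt(Kb x [C6H5O-]) = sqrt(0.000100 x 0.1342) = 0.00366 M.
pOH = 2.44, so pH = 14.00 - 2.44 = 11.56.

11.56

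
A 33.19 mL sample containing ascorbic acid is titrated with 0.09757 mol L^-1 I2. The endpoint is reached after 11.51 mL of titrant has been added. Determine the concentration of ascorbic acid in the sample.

n(I2) = 0.09757 x 0.01151 = 0.001123 mol.
From the balanced equation, 1 mol I2 reacts with 1 mol ascorbic acid, so n(ascorbic acid) = 0.001123 x 1/1 = 0.001123 mol.
[ascorbic acid] = 0.001123 / 0.03319 L = 0.0338 M.

0.0338 M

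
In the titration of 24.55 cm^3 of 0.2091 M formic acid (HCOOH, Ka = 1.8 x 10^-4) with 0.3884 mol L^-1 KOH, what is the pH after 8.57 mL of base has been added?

Initial n(HCOOH) = 0.2091 x 0.02455 = 0.005133 mol.
n(KOH) added = 0.3884 x 0.008570 = 0.003329 mol, converting that many moles of HCOOH to HCOO-.
Remaining n(HCOOH) = 0.001805 mol; n(HCOO-) = 0.003329 mol.
By Henderson-Hasselbalch, pH = pKa + log([A^-]/[HA]) = 3.74 + log(0.003329/0.001805) = 3.74 + (+0.27) = 4.01.

4.01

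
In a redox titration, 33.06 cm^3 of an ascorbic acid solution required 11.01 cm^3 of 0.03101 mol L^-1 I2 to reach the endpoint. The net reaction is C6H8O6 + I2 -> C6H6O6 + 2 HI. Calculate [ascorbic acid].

n(I2) = 0.03101 x 0.01101 = 0.0003414 mol.
From the balanced equation, 1 mol I2 reacts with 1 mol ascorbic acid, so n(ascorbic acid) = 0.0003414 x 1/1 = 0.0003414 mol.
[ascorbic acid] = 0.0003414 / 0.03306 L = 0.0103 M.

0.0103 M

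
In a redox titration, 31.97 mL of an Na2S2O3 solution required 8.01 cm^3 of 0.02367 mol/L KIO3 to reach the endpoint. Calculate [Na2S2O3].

n(KIO3) = 0.02367 x 0.008010 = 0.0001896 mol.
From the balanced equation, 1 mol KIO3 reacts with 6 mol Na2S2O3, so n(Na2S2O3) = 0.0001896 x 6/1 = 0.001138 mol.
[Na2S2O3] = 0.001138 / 0.03197 L = 0.0356 M.

0.0356 M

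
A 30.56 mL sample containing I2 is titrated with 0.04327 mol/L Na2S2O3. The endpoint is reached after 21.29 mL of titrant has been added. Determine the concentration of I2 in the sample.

n(Na2S2O3) = 0.04327 x 0.02129 = 0.0009212 mol.
From the balanced equation, 2 mol Na2S2O3 reacts with 1 mol I2, so n(I2) = 0.0009212 x 1/2 = 0.0004606 mol.
[I2] = 0.0004606 / 0.03056 L = 0.0151 M.

0.0151 M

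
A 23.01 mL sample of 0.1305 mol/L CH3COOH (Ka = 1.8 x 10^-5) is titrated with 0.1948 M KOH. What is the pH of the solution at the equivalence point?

n(CH3COOH) = 0.1305 x 0.02301 = 0.003003 mol; V(KOH) at equivalence = 0.003003/0.1948 = 0.01541 L.
At equivalence all the acid is converted to CH3COO-; total volume = 0.02301 + 0.01541 = 0.03842 L, so [CH3COO-] = 0.003003/0.03842 = 0.07815 M.
Kb = Kw/Ka = 1.0e-14 / 1.8 x 10^-5 = 5.56e-10.
[OH^-] = sqrt(Kb x [CH3COO-]) = sqrt(5.56e-10 x 0.07815) = 6.59e-6 M.
pOH = 5.18, so pH = 14.00 - 5.18 = 8.82.

8.82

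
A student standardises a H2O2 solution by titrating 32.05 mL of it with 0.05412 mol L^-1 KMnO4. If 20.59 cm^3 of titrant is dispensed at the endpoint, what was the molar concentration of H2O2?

n(KMnO4) = 0.05412 x 0.02059 = 0.001114 mol.
From the balanced equation, 2 mol KMnO4 reacts with 5 mol H2O2, so n(H2O2) = 0.001114 x 5/2 = 0.002786 mol.
[H2O2] = 0.002786 / 0.03205 L = 0.0869 M.

0.0869 M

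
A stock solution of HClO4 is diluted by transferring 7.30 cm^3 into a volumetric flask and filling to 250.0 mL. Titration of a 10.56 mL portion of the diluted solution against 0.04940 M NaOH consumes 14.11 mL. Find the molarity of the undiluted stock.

n(NaOH) = 0.04940 x 0.01411 = 0.0006970 mol.
n(HClO4) in the aliquot = 0.0006970 mol.
[diluted HClO4] = 0.0006970 / 0.01056 = 0.06601 M.
Dilution factor = 250.0/7.300 = 34.25, so [stock] = 0.06601 x 34.25 = 2.26 M.

2.26 M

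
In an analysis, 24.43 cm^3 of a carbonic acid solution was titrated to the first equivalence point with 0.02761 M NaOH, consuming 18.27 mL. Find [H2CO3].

n(NaOH) = 0.02761 x 0.01827 = 0.0005044 mol.
At the first equivalence point, 1 mol OH^- react per mol H2CO3, so n(H2CO3) = 0.0005044 / 1 = 0.0005044 mol.
[H2CO3] = 0.0005044 / 0.02443 L = 0.0206 M.

0.0206 M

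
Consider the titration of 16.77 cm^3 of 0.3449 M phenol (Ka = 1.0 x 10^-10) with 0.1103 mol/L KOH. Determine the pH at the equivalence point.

n(C6H5OH) = 0.3449 x 0.01677 = 0.005784 mol; V(KOH) at equivalence = 0.005784/0.1103 = 0.05244 L.
At equivalence all the acid is converted to C6H5O-; total volume = 0.01677 + 0.05244 = 0.06921 L, so [C6H5O-] = 0.005784/0.06921 = 0.08357 M.
Kb = Kw/Ka = 1.0e-14 / 1.0 x 10^-10 = 0.000100.
[OH^-] = sqrt(Kb x [C6H5O-]) = sqrt(0.000100 x 0.08357) = 0.00289 M.
pOH = 2.54, so pH = 14.00 - 2.54 = 11.46.

11.46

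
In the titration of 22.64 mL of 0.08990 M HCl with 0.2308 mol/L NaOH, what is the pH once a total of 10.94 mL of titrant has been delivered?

12.16

n(acid) = 0.08990 x 0.02264 = 0.002035 mol; n(NaOH) added = 0.2308 x 0.01094 = 0.002525 mol.
Base is in excess by 0.002525 - 0.002035 = 0.0004896 mol in a total volume of 0.03358 L.
[OH^-] = 0.0004896/0.03358 = 0.01458 M, so pOH = 1.84 and pH = 14.00 - 1.84 = 12.16.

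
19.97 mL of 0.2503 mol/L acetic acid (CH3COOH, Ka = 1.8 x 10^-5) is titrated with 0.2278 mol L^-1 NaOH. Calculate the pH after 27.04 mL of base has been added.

12.39

n(acid) = 0.2503 x 0.01997 = 0.004998 mol; n(NaOH) added = 0.2278 x 0.02704 = 0.006160 mol.
Base is in excess by 0.006160 - 0.004998 = 0.001161 mol in a total volume of 0.04701 L.
[OH^-] = 0.001161/0.04701 = 0.02470 M, so pOH = 1.61 and pH = 14.00 - 1.61 = 12.39.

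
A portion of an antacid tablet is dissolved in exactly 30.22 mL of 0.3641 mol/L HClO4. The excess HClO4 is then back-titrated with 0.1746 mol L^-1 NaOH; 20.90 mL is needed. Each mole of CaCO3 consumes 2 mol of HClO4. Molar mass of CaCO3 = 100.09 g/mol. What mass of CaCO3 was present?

Total n(HClO4) added = 0.3641 x 0.03022 = 0.01100 mol.
n(NaOH) used = 0.1746 x 0.02090 = 0.003649 mol, which equals the excess n(HClO4).
So n(HClO4) consumed by the sample = 0.01100 - 0.003649 = 0.007354 mol.
n(CaCO3) = 0.007354 / 2 = 0.003677 mol.
mass = 0.003677 mol x 100.09 g/mol = 0.368 g.

0.368 g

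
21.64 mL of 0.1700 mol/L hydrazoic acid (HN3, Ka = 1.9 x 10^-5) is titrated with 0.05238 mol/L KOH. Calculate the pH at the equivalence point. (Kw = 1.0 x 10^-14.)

n(HN3) = 0.1700 x 0.02164 = 0.003679 mol; V(KOH) at equivalence = 0.003679/0.05238 = 0.07023 L.
At equivalence all the acid is converted to N3-; total volume = 0.02164 + 0.07023 = 0.09187 L, so [N3-] = 0.003679/0.09187 = 0.04004 M.
Kb = Kw/Ka = 1.0e-14 / 1.9 x 10^-5 = 5.26e-10.
[OH^-] = sqrt(Kb x [N3-]) = sqrt(5.26e-10 x 0.04004) = 4.59e-6 M.
pOH = 5.34, so pH = 14.00 - 5.34 = 8.66.

8.66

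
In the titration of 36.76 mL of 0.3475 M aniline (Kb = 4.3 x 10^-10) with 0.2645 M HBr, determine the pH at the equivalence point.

2.73

n(C6H5NH2) = 0.3475 x 0.03676 = 0.01277 mol; V(HBr) at equivalence = 0.01277/0.2645 = 0.04830 L.
At equivalence the base is fully converted to C6H5NH3+; total volume = 0.08506 L, so [C6H5NH3+] = 0.01277/0.08506 = 0.1502 M.
Ka(C6H5NH3+) = Kw/Kb = 1.0e-14 / 4.3 x 10^-10 = 2.33e-5.
[H^+] = sqrt(Ka x [C6H5NH3+]) = sqrt(2.33e-5 x 0.1502) = 0.00187 M.
pH = -log(0.00187) = 2.73.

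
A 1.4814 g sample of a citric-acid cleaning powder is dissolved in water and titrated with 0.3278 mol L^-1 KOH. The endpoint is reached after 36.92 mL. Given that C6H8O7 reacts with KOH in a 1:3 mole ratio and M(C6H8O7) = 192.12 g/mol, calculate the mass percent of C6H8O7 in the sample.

52.3%

n(KOH) = 0.3278 x 0.03692 = 0.01210 mol.
n(C6H8O7) = 0.01210 / 3 = 0.004034 mol.
mass of C6H8O7 = 0.004034 x 192.12 = 0.7750 g.
% purity = 0.7750 / 1.4814 x 100 = 52.3%.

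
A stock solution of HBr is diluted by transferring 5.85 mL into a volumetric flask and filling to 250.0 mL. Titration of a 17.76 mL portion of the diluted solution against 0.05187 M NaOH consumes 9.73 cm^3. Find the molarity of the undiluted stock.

n(NaOH) = 0.05187 x 0.009730 = 0.0005047 mol.
n(HBr) in the aliquot = 0.0005047 mol.
[diluted HBr] = 0.0005047 / 0.01776 = 0.02842 M.
Dilution factor = 250.0/5.850 = 42.74, so [stock] = 0.02842 x 42.74 = 1.21 M.

1.21 M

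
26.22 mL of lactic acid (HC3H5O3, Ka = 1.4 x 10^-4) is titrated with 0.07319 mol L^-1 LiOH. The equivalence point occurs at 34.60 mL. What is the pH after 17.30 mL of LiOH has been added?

3.85

17.30 mL is exactly half the equivalence volume (34.60/2), i.e. the half-equivalence point.
There, n(HA) = n(A^-), so pH = pKa = -log(1.4 x 10^-4) = 3.85.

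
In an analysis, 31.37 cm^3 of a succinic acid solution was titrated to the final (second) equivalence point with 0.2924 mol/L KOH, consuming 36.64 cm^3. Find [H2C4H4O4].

0.171 M

n(KOH) = 0.2924 x 0.03664 = 0.01071 mol.
At the final (second) equivalence point, 2 mol OH^- react per mol H2C4H4O4, so n(H2C4H4O4) = 0.01071 / 2 = 0.005357 mol.
[H2C4H4O4] = 0.005357 / 0.03137 L = 0.171 M.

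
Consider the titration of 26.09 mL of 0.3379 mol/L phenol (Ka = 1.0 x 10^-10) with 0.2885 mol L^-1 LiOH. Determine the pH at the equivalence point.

n(C6H5OH) = 0.3379 x 0.02609 = 0.008816 mol; V(LiOH) at equivalence = 0.008816/0.2885 = 0.03056 L.
At equivalence all the acid is converted to C6H5O-; total volume = 0.02609 + 0.03056 = 0.05665 L, so [C6H5O-] = 0.008816/0.05665 = 0.1556 M.
Kb = Kw/Ka = 1.0e-14 / 1.0 x 10^-10 = 0.000100.
[OH^-] = sqrt(Kb x [C6H5O-]) = sqrt(0.000100 x 0.1556) = 0.00394 M.
pOH = 2.40, so pH = 14.00 - 2.40 = 11.60.

11.60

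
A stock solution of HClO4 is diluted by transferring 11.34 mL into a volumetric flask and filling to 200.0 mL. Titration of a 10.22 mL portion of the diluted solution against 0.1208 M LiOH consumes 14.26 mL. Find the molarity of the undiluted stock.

2.97 M

n(LiOH) = 0.1208 x 0.01426 = 0.001723 mol.
n(HClO4) in the aliquot = 0.001723 mol.
[diluted HClO4] = 0.001723 / 0.01022 = 0.1686 M.
Dilution factor = 200.0/11.34 = 17.64, so [stock] = 0.1686 x 17.64 = 2.97 M.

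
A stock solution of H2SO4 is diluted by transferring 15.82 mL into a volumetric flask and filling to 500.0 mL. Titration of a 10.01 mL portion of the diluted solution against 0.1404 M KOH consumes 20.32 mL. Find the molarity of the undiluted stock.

4.50 M

n(KOH) = 0.1404 x 0.02032 = 0.002853 mol.
n(H2SO4) in the aliquot = 0.002853 x 1/2 = 0.001426 mol.
[diluted H2SO4] = 0.001426 / 0.01001 = 0.1425 M.
Dilution factor = 500.0/15.82 = 31.61, so [stock] = 0.1425 x 31.61 = 4.50 M.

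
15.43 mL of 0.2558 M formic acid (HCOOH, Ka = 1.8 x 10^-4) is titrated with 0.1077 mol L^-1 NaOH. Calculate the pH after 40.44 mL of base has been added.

n(acid) = 0.2558 x 0.01543 = 0.003947 mol; n(NaOH) added = 0.1077 x 0.04044 = 0.004355 mol.
Base is in excess by 0.004355 - 0.003947 = 0.0004084 mol in a total volume of 0.05587 L.
[OH^-] = 0.0004084/0.05587 = 0.007310 M, so pOH = 2.14 and pH = 14.00 - 2.14 = 11.86.

11.86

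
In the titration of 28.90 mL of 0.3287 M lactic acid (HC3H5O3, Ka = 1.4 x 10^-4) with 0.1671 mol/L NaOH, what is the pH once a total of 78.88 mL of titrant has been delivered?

12.53

n(acid) = 0.3287 x 0.02890 = 0.009499 mol; n(NaOH) added = 0.1671 x 0.07888 = 0.01318 mol.
Base is in excess by 0.01318 - 0.009499 = 0.003681 mol in a total volume of 0.1078 L.
[OH^-] = 0.003681/0.1078 = 0.03416 M, so pOH = 1.47 and pH = 14.00 - 1.47 = 12.53.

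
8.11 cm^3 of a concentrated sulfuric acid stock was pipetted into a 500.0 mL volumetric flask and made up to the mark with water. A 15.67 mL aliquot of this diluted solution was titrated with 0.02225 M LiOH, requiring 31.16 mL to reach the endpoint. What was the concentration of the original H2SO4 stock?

1.36 M

n(LiOH) = 0.02225 x 0.03116 = 0.0006933 mol.
n(H2SO4) in the aliquot = 0.0006933 x 1/2 = 0.0003467 mol.
[diluted H2SO4] = 0.0003467 / 0.01567 = 0.02212 M.
Dilution factor = 500.0/8.110 = 61.65, so [stock] = 0.02212 x 61.65 = 1.36 M.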